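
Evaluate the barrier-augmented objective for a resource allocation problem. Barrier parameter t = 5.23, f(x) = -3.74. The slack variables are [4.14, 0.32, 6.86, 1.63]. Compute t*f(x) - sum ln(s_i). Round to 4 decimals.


Step 1: Compute log-barrier.
ln values: [1.4207, -1.1394, 1.9257, 0.4886]
phi = -(1.4207 - 1.1394 + 1.9257 + 0.4886) = -2.6955
Step 2: Compute augmented objective.
t*f(x) = 5.23*-3.74 = -19.5602
Total = -19.5602 - 2.6955 = -22.2557


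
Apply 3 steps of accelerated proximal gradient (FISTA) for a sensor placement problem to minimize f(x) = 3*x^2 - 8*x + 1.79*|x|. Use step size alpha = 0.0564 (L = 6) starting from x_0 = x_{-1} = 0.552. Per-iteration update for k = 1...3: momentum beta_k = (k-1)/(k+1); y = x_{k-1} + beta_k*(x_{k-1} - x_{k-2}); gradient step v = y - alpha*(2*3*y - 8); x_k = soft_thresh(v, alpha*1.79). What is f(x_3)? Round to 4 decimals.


FISTA on f(x) = 3*x^2 - 8*x + 1.79*|x|
L = 6, alpha = 0.0564
Iteration 1: beta = 0.0, y = 0.552 + 0.0*(0.552 - 0.552) = 0.552
  grad(y) = -4.688, v = y - alpha*grad = 0.8164
  prox(v) = soft_thresh(0.8164, 0.101) = 0.7154
Iteration 2: beta = 0.3333, y = 0.7154 + 0.3333*(0.7154 - 0.552) = 0.7699
  grad(y) = -3.3804, v = y - alpha*grad = 0.9606
  prox(v) = soft_thresh(0.9606, 0.101) = 0.8596
Iteration 3: beta = 0.5, y = 0.8596 + 0.5*(0.8596 - 0.7154) = 0.9317
  grad(y) = -2.4097, v = y - alpha*grad = 1.0676
  prox(v) = soft_thresh(1.0676, 0.101) = 0.9667
f(x_3) = 3*0.9667^2 - 8*0.9667 + 1.79*|0.9667| = -3.1997


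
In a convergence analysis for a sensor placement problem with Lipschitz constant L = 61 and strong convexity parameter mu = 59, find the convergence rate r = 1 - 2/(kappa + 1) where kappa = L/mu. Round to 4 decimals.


Step 1: Compute the condition number.
kappa = L/mu = 61/59 = 1.0339
Step 2: Compute the convergence rate.
r = 1 - 2/(kappa + 1) = 1 - 2*mu/(L + mu) = (L - mu)/(L + mu) = 2/120 = 0.0167


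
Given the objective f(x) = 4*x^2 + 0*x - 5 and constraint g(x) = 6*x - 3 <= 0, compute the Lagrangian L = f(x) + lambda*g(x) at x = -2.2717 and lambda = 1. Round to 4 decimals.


Step 1: Evaluate f(x).
f(-2.2717) = 4*(-2.2717)^2 + 0*(-2.2717) - 5 = 15.6425
Step 2: Evaluate g(x).
g(-2.2717) = 6*-2.2717 - 3 = -16.6302
Step 3: Compute Lagrangian.
L = 15.6425 + 1*-16.6302 = -0.9877


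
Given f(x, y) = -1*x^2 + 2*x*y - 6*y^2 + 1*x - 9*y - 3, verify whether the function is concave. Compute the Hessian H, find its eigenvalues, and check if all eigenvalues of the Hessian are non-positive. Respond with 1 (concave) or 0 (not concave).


The Hessian of f(x,y) = -1*x^2 + 2*x*y - 6*y^2 + 1*x - 9*y - 3 is:
H = [[-2, 2], [2, -12]]
Trace = -2 - 12 = -14
Determinant = -2*-12 - (2)^2 = 20
Discriminant = (-14)^2 - 4*20 = 116.0
Eigenvalues: lambda_1 = -12.3852, lambda_2 = -1.6148
The function is concave.

1


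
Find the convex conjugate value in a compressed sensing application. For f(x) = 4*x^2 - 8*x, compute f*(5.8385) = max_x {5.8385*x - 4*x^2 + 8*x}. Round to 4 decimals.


f*(y) = sup_x {y*x - a*x^2 - b*x} = sup_x {(y-b)*x - a*x^2}
FOC: (y - b) - 2a*x = 0 => x* = (y - b)/(2a)
x* = (5.8385 + 8)/(2*4) = 1.7298
f*(5.8385) = (y-b)^2/(4a) = (5.8385 + 8)^2/(4*4)
= 191.5041/16 = 11.969


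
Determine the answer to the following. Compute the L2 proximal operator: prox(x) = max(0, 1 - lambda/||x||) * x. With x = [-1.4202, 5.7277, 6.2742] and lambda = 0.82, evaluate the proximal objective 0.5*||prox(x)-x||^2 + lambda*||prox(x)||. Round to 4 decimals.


Step 1: Compute ||x||.
||x|| = 8.6133
Step 2: Compute scaling factor.
scale = max(0, 1 - 0.82/8.6133) = 0.9048
Step 3: prox(x) = [-1.285, 5.1824, 5.6769]
||prox(x)|| = 7.7933
Step 4: Proximal objective.
0.5*||prox-x||^2 = 0.3362
lambda*||prox|| = 6.3905
Total = 6.7267


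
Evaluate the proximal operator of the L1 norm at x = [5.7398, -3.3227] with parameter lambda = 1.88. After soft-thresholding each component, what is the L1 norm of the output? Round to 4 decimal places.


Soft-thresholding with lambda = 1.88:
prox(5.7398) = sign(5.7398)*max(|5.7398| - 1.88, 0) = 3.8598
prox(-3.3227) = sign(-3.3227)*max(|-3.3227| - 1.88, 0) = -1.4427
prox(x) = [3.8598, -1.4427]
||prox(x)||_1 = 3.8598 + 1.4427 = 5.3025


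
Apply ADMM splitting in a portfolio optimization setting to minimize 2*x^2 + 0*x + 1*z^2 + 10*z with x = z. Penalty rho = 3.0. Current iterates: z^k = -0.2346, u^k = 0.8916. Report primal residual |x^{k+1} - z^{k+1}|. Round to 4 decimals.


ADMM iteration with rho = 3.0, z^k = -0.2346, u^k = 0.8916
Step 1: x-update.
Minimize 2*x^2 + 0*x + (3.0/2)*(x + 0.2346 + 0.8916)^2
FOC: (2*2 + 3.0)*x = 0 + 3.0*(-0.2346 - 0.8916)
x^{k+1} = -0.4827
Step 2: z-update.
Minimize 1*z^2 + 10*z + (3.0/2)*(-0.4827 - z + 0.8916)^2
FOC: (2*1 + 3.0)*z = -10 + 3.0*(-0.4827 + 0.8916)
z^{k+1} = -1.7546
Step 3: u-update.
u^{k+1} = 0.8916 - 0.4827 + 1.7546 = 2.1636
Step 4: Primal residual = |-0.4827 + 1.7546| = 1.272


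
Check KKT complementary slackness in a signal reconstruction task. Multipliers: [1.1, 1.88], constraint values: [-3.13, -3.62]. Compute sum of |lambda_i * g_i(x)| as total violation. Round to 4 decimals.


KKT complementary slackness check:
lambda_1 * g_1 = 1.1 * -3.13 = -3.443
lambda_2 * g_2 = 1.88 * -3.62 = -6.8056
Total violation = 3.443 + 6.8056 = 10.2486


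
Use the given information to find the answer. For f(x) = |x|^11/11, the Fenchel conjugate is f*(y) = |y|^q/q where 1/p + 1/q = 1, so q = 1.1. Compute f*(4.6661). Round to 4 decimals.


The conjugate exponent q satisfies 1/p + 1/q = 1.
p = 11, so q = 11/(11 - 1) = 1.1
|y|^q = 4.6661^1.1 = 5.4431
f*(4.6661) = 5.4431 / 1.1 = 4.9483


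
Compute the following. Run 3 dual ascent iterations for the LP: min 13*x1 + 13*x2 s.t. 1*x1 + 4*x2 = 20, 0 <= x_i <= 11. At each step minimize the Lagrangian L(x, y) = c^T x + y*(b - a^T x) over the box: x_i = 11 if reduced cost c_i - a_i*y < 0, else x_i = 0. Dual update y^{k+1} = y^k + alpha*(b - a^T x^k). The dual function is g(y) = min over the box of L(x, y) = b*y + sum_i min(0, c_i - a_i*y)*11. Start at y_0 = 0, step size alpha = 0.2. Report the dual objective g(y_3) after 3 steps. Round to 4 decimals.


Dual ascent for LP: min 13*x1 + 13*x2, 1*x1 + 4*x2 = 20, 0 <= x_i <= 11
Step 1: y^k = 0.0, reduced costs: (13.0, 13.0)
  x^k = (0.0, 0.0), subgradient = b - a^T x = 20.0
  y^{k+1} = 0.0 + 0.2*20.0 = 4.0
Step 2: y^k = 4.0, reduced costs: (9.0, -3.0)
  x^k = (0.0, 11.0), subgradient = b - a^T x = -24.0
  y^{k+1} = 4.0 + 0.2*-24.0 = -0.8
Step 3: y^k = -0.8, reduced costs: (13.8, 16.2)
  x^k = (0.0, 0.0), subgradient = b - a^T x = 20.0
  y^{k+1} = -0.8 + 0.2*20.0 = 3.2
Dual objective at y_3 = 3.2: reduced costs (9.8, 0.2), box minimizer x = (0.0, 0.0)
g(y_3) = b*y + (c1 - a1*y)*x1 + (c2 - a2*y)*x2 = 20*3.2 + 9.8*0.0 + 0.2*0.0 = 64.0 + 0.0 + 0.0 = 64.0


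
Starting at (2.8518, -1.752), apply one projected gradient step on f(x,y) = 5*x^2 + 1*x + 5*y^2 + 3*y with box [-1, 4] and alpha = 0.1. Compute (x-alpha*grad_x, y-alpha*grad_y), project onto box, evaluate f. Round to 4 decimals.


Step 1: Compute gradient at (2.8518, -1.752).
grad_x = 2*5*2.8518 + 1 = 29.518
grad_y = 2*5*-1.752 + 3 = -14.52
Step 2: Gradient step.
x_raw = 2.8518 - 0.1*29.518 = -0.1
y_raw = -1.752 - 0.1*-14.52 = -0.3
Step 3: Project onto [-1, 4].
x_proj = clip(-0.1) = -0.1
y_proj = clip(-0.3) = -0.3
Step 4: Evaluate f.
f(-0.1, -0.3) = -0.5


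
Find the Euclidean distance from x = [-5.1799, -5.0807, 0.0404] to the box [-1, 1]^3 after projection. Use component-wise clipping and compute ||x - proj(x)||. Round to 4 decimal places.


Project each component onto [-1, 1].
clip(-5.1799) = -1.0, clip(-5.0807) = -1.0, clip(0.0404) = 0.0404
Projection = [-1.0, -1.0, 0.0404]
Squared diffs: [17.4716, 16.6521, 0.0]
Distance = sqrt(34.1237) = 5.8415


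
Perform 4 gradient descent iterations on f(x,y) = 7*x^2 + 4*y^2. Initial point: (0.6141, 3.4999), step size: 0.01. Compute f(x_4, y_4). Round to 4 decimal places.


Gradient descent on f(x,y) = 7*x^2 + 4*y^2.
Starting point: (0.6141, 3.4999), alpha = 0.01
Step 1: grad_x = 2*7*0.6141 = 8.5974, grad_y = 2*4*3.4999 = 27.9992
  x_1 = 0.6141 - 0.01*8.5974 = 0.5281
  y_1 = 3.4999 - 0.01*27.9992 = 3.2199
Step 2: grad_x = 2*7*0.5281 = 7.3938, grad_y = 2*4*3.2199 = 25.7593
  x_2 = 0.5281 - 0.01*7.3938 = 0.4542
  y_2 = 3.2199 - 0.01*25.7593 = 2.9623
Step 3: grad_x = 2*7*0.4542 = 6.3586, grad_y = 2*4*2.9623 = 23.6985
  x_3 = 0.4542 - 0.01*6.3586 = 0.3906
  y_3 = 2.9623 - 0.01*23.6985 = 2.7253
Step 4: grad_x = 2*7*0.3906 = 5.4684, grad_y = 2*4*2.7253 = 21.8026
  x_4 = 0.3906 - 0.01*5.4684 = 0.3359
  y_4 = 2.7253 - 0.01*21.8026 = 2.5073
f(0.3359, 2.5073) = 7*0.3359^2 + 4*2.5073^2 = 25.9362


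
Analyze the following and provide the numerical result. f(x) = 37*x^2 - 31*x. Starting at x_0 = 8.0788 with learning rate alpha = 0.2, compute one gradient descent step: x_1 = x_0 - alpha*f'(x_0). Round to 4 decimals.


We compute the gradient at x_0 and apply the update.
f'(x) = 74*x - 31
f'(8.0788) = 74*8.0788 - 31 = 566.8312
x_1 = 8.0788 - 0.2*566.8312 = -105.2874


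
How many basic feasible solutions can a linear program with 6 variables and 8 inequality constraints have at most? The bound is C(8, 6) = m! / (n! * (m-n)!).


Each vertex corresponds to some choice of n active constraints out of m, so the number of vertices is at most C(m, n) = m! / (n!(m-n)!).
m = 8, n = 6
Numerator: 8 * 7 * 6 * 5 * 4 * 3
Denominator: 6! = 720
C(8, 6) = 28


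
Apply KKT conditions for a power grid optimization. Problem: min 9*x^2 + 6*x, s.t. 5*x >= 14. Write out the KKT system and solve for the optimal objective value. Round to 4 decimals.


Step 1: Try lambda = 0 (constraint inactive).
x_unc = -6/(2*9) = -0.3333
Check: 5*-0.3333 = -1.6665 < 14 -- violated!
Step 2: Constraint must be active: 5*x = 14
x* = 14/5 = 2.8
lambda = (2*9*2.8 + 6)/5 = 11.28
Step 3: Compute optimal value.
f(x*) = 9*2.8^2 + 6*2.8 = 87.36


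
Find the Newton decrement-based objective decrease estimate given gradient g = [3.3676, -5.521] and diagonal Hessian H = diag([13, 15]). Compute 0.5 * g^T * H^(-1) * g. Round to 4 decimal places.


Step 1: H is diagonal, so H^(-1) * g = [0.259, -0.3681].
Step 2: g^T H^(-1) g = sum_i g_i^2 / H_ii
  = (3.3676)^2/13 + (-5.521)^2/15
  = 0.8724 + 2.0321 = 2.9045
Step 3: Objective decrease = 0.5 * g^T H^(-1) g = 1.4522


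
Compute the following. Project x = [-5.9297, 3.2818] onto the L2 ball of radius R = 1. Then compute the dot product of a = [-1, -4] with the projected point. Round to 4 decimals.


Step 1: Compute ||x|| (intermediates to 6 decimals).
||x|| = sqrt((-5.9297)^2 + 3.2818^2) = 6.777282
Step 2: Project.
Since ||x|| > R, scale = R/||x|| = 1/6.777282 = 0.147552, proj(x) = scale * x
proj(x) = [-0.874939, 0.484236]
Step 3: Dot product.
a^T * proj(x) = -1*(-0.874939) - 4*0.484236 = -1.062


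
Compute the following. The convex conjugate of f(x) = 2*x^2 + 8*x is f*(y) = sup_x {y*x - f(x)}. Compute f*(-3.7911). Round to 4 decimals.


f*(y) = sup_x {y*x - a*x^2 - b*x} = sup_x {(y-b)*x - a*x^2}
FOC: (y - b) - 2a*x = 0 => x* = (y - b)/(2a)
x* = (-3.7911 - 8)/(2*2) = -2.9478
f*(-3.7911) = (y-b)^2/(4a) = (-3.7911 - 8)^2/(4*2)
= 139.03/8 = 17.3788


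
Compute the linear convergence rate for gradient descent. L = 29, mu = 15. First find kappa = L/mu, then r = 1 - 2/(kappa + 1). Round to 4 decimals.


Step 1: Compute the condition number.
kappa = L/mu = 29/15 = 1.9333
Step 2: Compute the convergence rate.
r = 1 - 2/(kappa + 1) = 1 - 2*mu/(L + mu) = (L - mu)/(L + mu) = 14/44 = 0.3182


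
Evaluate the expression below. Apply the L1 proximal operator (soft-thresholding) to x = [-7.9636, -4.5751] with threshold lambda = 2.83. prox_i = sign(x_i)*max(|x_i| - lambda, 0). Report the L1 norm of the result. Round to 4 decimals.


Soft-thresholding with lambda = 2.83:
prox(-7.9636) = sign(-7.9636)*max(|-7.9636| - 2.83, 0) = -5.1336
prox(-4.5751) = sign(-4.5751)*max(|-4.5751| - 2.83, 0) = -1.7451
prox(x) = [-5.1336, -1.7451]
||prox(x)||_1 = 5.1336 + 1.7451 = 6.8787


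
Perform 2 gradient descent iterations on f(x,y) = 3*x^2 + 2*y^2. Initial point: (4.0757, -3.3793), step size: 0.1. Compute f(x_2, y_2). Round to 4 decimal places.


Gradient descent on f(x,y) = 3*x^2 + 2*y^2.
Starting point: (4.0757, -3.3793), alpha = 0.1
Step 1: grad_x = 2*3*4.0757 = 24.4542, grad_y = 2*2*-3.3793 = -13.5172
  x_1 = 4.0757 - 0.1*24.4542 = 1.6303
  y_1 = -3.3793 - 0.1*-13.5172 = -2.0276
Step 2: grad_x = 2*3*1.6303 = 9.7817, grad_y = 2*2*-2.0276 = -8.1103
  x_2 = 1.6303 - 0.1*9.7817 = 0.6521
  y_2 = -2.0276 - 0.1*-8.1103 = -1.2165
f(0.6521, -1.2165) = 3*0.6521^2 + 2*(-1.2165)^2 = 4.2357


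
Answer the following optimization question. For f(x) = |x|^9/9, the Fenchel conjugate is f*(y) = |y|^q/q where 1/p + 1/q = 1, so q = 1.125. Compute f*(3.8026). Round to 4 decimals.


The conjugate exponent q satisfies 1/p + 1/q = 1.
p = 9, so q = 9/(9 - 1) = 1.125
|y|^q = 3.8026^1.125 = 4.4936
f*(3.8026) = 4.4936 / 1.125 = 3.9943


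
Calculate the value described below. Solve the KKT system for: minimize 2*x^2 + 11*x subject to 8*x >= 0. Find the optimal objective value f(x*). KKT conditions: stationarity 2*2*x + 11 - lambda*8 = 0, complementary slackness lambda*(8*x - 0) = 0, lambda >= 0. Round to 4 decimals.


Step 1: Try lambda = 0 (constraint inactive).
x_unc = -11/(2*2) = -2.75
Check: 8*-2.75 = -22.0 < 0 -- violated!
Step 2: Constraint must be active: 8*x = 0
x* = 0/8 = 0.0
lambda = (2*2*0.0 + 11)/8 = 1.375
Step 3: Compute optimal value.
f(x*) = 2*0.0^2 + 11*0.0 = 0.0


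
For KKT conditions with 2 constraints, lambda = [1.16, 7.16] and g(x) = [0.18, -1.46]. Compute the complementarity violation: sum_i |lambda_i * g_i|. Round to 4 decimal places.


KKT complementary slackness check:
lambda_1 * g_1 = 1.16 * 0.18 = 0.2088
lambda_2 * g_2 = 7.16 * -1.46 = -10.4536
Total violation = 0.2088 + 10.4536 = 10.6624


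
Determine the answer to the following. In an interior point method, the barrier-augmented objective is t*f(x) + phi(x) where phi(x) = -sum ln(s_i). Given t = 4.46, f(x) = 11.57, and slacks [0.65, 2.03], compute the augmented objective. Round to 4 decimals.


Step 1: Compute log-barrier.
ln values: [-0.4308, 0.708]
phi = -(-0.4308 + 0.708) = -0.2773
Step 2: Compute augmented objective.
t*f(x) = 4.46*11.57 = 51.6022
Total = 51.6022 - 0.2773 = 51.3249


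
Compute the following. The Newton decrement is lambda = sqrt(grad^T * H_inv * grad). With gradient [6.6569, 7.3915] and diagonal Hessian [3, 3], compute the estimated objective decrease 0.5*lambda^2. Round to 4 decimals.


Step 1: H is diagonal, so H^(-1) * g = [2.219, 2.4638].
Step 2: g^T H^(-1) g = sum_i g_i^2 / H_ii
  = (6.6569)^2/3 + (7.3915)^2/3
  = 14.7714 + 18.2114 = 32.9829
Step 3: Objective decrease = 0.5 * g^T H^(-1) g = 16.4914


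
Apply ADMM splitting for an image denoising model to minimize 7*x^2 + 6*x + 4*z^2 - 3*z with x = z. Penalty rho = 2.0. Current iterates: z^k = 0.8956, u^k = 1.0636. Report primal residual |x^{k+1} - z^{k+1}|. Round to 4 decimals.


ADMM iteration with rho = 2.0, z^k = 0.8956, u^k = 1.0636
Step 1: x-update.
Minimize 7*x^2 + 6*x + (2.0/2)*(x - 0.8956 + 1.0636)^2
FOC: (2*7 + 2.0)*x = -6 + 2.0*(0.8956 - 1.0636)
x^{k+1} = -0.396
Step 2: z-update.
Minimize 4*z^2 - 3*z + (2.0/2)*(-0.396 - z + 1.0636)^2
FOC: (2*4 + 2.0)*z = 3 + 2.0*(-0.396 + 1.0636)
z^{k+1} = 0.4335
Step 3: u-update.
u^{k+1} = 1.0636 - 0.396 - 0.4335 = 0.2341
Step 4: Primal residual = |-0.396 - 0.4335| = 0.8295


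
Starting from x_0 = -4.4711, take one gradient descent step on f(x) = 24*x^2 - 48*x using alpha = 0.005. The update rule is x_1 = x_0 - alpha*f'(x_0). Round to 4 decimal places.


We compute the gradient at x_0 and apply the update.
f'(x) = 48*x - 48
f'(-4.4711) = 48*-4.4711 - 48 = -262.6128
x_1 = -4.4711 - 0.005*-262.6128 = -3.158


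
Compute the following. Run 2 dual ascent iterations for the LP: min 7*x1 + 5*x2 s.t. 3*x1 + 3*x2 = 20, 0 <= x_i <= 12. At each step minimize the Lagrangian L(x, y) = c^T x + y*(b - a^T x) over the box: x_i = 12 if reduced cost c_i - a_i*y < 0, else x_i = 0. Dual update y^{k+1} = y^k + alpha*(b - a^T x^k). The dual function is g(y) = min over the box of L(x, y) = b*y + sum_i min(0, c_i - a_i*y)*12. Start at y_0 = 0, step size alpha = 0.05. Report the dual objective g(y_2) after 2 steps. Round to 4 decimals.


Dual ascent for LP: min 7*x1 + 5*x2, 3*x1 + 3*x2 = 20, 0 <= x_i <= 12
Step 1: y^k = 0.0, reduced costs: (7.0, 5.0)
  x^k = (0.0, 0.0), subgradient = b - a^T x = 20.0
  y^{k+1} = 0.0 + 0.05*20.0 = 1.0
Step 2: y^k = 1.0, reduced costs: (4.0, 2.0)
  x^k = (0.0, 0.0), subgradient = b - a^T x = 20.0
  y^{k+1} = 1.0 + 0.05*20.0 = 2.0
Dual objective at y_2 = 2.0: reduced costs (1.0, -1.0), box minimizer x = (0.0, 12.0)
g(y_2) = b*y + (c1 - a1*y)*x1 + (c2 - a2*y)*x2 = 20*2.0 + 1.0*0.0 + (-1.0)*12.0 = 40.0 + 0.0 - 12.0 = 28.0


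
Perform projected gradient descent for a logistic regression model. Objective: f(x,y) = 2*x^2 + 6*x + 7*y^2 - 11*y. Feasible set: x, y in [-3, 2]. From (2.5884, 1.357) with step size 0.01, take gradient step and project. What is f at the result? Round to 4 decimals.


Step 1: Compute gradient at (2.5884, 1.357).
grad_x = 2*2*2.5884 + 6 = 16.3536
grad_y = 2*7*1.357 - 11 = 7.998
Step 2: Gradient step.
x_raw = 2.5884 - 0.01*16.3536 = 2.4249
y_raw = 1.357 - 0.01*7.998 = 1.277
Step 3: Project onto [-3, 2].
x_proj = clip(2.4249) = 2.0
y_proj = clip(1.277) = 1.277
Step 4: Evaluate f.
f(2.0, 1.277) = 17.3682


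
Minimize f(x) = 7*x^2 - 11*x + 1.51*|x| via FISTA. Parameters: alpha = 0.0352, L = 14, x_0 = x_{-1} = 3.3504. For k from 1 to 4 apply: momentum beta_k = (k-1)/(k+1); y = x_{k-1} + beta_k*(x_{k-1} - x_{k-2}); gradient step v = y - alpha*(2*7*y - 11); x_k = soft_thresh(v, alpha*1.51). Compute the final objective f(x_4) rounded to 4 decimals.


FISTA on f(x) = 7*x^2 - 11*x + 1.51*|x|
L = 14, alpha = 0.0352
Iteration 1: beta = 0.0, y = 3.3504 + 0.0*(3.3504 - 3.3504) = 3.3504
  grad(y) = 35.9056, v = y - alpha*grad = 2.0865
  prox(v) = soft_thresh(2.0865, 0.0532) = 2.0334
Iteration 2: beta = 0.3333, y = 2.0334 + 0.3333*(2.0334 - 3.3504) = 1.5944
  grad(y) = 11.3211, v = y - alpha*grad = 1.1959
  prox(v) = soft_thresh(1.1959, 0.0532) = 1.1427
Iteration 3: beta = 0.5, y = 1.1427 + 0.5*(1.1427 - 2.0334) = 0.6974
  grad(y) = -1.2367, v = y - alpha*grad = 0.7409
  prox(v) = soft_thresh(0.7409, 0.0532) = 0.6878
Iteration 4: beta = 0.6, y = 0.6878 + 0.6*(0.6878 - 1.1427) = 0.4148
  grad(y) = -5.193, v = y - alpha*grad = 0.5976
  prox(v) = soft_thresh(0.5976, 0.0532) = 0.5444
f(x_4) = 7*0.5444^2 - 11*0.5444 + 1.51*|0.5444| = -3.0918


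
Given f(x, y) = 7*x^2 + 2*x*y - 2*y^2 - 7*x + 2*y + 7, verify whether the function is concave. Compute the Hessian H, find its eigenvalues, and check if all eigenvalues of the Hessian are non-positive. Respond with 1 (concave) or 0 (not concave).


The Hessian of f(x,y) = 7*x^2 + 2*x*y - 2*y^2 - 7*x + 2*y + 7 is:
H = [[14, 2], [2, -4]]
Trace = 14 - 4 = 10
Determinant = 14*-4 - (2)^2 = -60
Discriminant = (10)^2 - 4*-60 = 340.0
Eigenvalues: lambda_1 = -4.2195, lambda_2 = 14.2195
The function is not concave.

0


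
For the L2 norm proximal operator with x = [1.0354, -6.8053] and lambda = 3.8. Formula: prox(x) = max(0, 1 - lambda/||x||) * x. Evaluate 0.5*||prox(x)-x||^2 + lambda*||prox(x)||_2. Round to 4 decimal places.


Step 1: Compute ||x||.
||x|| = 6.8836
Step 2: Compute scaling factor.
scale = max(0, 1 - 3.8/6.8836) = 0.448
Step 3: prox(x) = [0.4638, -3.0485]
||prox(x)|| = 3.0836
Step 4: Proximal objective.
0.5*||prox-x||^2 = 7.22
lambda*||prox|| = 11.7177
Total = 18.9377


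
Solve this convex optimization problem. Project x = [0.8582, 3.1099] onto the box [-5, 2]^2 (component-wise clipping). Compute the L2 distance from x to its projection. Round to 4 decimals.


Project each component onto [-5, 2].
clip(0.8582) = 0.8582, clip(3.1099) = 2.0
Projection = [0.8582, 2.0]
Squared diffs: [0.0, 1.2319]
Distance = sqrt(1.2319) = 1.1099


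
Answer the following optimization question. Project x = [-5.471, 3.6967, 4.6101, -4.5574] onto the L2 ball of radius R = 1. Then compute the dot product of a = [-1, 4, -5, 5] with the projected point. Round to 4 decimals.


Step 1: Compute ||x|| (intermediates to 6 decimals).
||x|| = sqrt((-5.471)^2 + 3.6967^2 + 4.6101^2 + (-4.5574)^2) = 9.253126
Step 2: Project.
Since ||x|| > R, scale = R/||x|| = 1/9.253126 = 0.108072, proj(x) = scale * x
proj(x) = [-0.591262, 0.39951, 0.498223, -0.492527]
Step 3: Dot product.
a^T * proj(x) = -1*(-0.591262) + 4*0.39951 - 5*0.498223 + 5*(-0.492527) = -2.7644


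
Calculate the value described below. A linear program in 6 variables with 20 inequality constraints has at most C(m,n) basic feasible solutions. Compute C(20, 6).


Each vertex corresponds to some choice of n active constraints out of m, so the number of vertices is at most C(m, n) = m! / (n!(m-n)!).
m = 20, n = 6
Numerator: 20 * 19 * 18 * 17 * 16 * 15
Denominator: 6! = 720
C(20, 6) = 38760


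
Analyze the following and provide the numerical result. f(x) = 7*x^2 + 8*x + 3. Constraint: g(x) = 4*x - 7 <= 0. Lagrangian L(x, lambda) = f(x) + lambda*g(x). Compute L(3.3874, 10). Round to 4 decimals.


Step 1: Evaluate f(x).
f(3.3874) = 7*3.3874^2 + 8*3.3874 + 3 = 110.4206
Step 2: Evaluate g(x).
g(3.3874) = 4*3.3874 - 7 = 6.5496
Step 3: Compute Lagrangian.
L = 110.4206 + 10*6.5496 = 175.9166


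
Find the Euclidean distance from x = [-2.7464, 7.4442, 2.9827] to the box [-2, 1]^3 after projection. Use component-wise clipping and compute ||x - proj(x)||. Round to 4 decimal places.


Project each component onto [-2, 1].
clip(-2.7464) = -2.0, clip(7.4442) = 1.0, clip(2.9827) = 1.0
Projection = [-2.0, 1.0, 1.0]
Squared diffs: [0.5571, 41.5277, 3.9311]
Distance = sqrt(46.0159) = 6.7835


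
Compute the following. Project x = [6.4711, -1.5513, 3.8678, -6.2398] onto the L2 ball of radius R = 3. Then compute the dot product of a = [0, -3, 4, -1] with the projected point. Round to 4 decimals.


Step 1: Compute ||x|| (intermediates to 6 decimals).
||x|| = sqrt(6.4711^2 + (-1.5513)^2 + 3.8678^2 + (-6.2398)^2) = 9.908413
Step 2: Project.
Since ||x|| > R, scale = R/||x|| = 3/9.908413 = 0.302773, proj(x) = scale * x
proj(x) = [1.959274, -0.469692, 1.171065, -1.889243]
Step 3: Dot product.
a^T * proj(x) = 0*1.959274 - 3*(-0.469692) + 4*1.171065 - 1*(-1.889243) = 7.9826


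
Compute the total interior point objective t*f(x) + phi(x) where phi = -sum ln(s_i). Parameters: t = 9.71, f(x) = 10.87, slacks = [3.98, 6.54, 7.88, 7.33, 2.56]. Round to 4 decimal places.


Step 1: Compute log-barrier.
ln values: [1.3813, 1.8779, 2.0643, 1.992, 0.94]
phi = -(1.3813 + 1.8779 + 2.0643 + 1.992 + 0.94) = -8.2555
Step 2: Compute augmented objective.
t*f(x) = 9.71*10.87 = 105.5477
Total = 105.5477 - 8.2555 = 97.2922


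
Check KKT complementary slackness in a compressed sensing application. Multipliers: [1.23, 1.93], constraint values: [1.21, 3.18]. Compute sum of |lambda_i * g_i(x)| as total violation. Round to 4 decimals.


KKT complementary slackness check:
lambda_1 * g_1 = 1.23 * 1.21 = 1.4883
lambda_2 * g_2 = 1.93 * 3.18 = 6.1374
Total violation = 1.4883 + 6.1374 = 7.6257


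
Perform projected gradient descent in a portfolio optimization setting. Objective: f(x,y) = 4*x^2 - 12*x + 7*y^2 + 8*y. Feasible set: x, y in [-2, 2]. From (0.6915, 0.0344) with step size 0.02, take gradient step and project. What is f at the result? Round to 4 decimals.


Step 1: Compute gradient at (0.6915, 0.0344).
grad_x = 2*4*0.6915 - 12 = -6.468
grad_y = 2*7*0.0344 + 8 = 8.4816
Step 2: Gradient step.
x_raw = 0.6915 - 0.02*-6.468 = 0.8209
y_raw = 0.0344 - 0.02*8.4816 = -0.1352
Step 3: Project onto [-2, 2].
x_proj = clip(0.8209) = 0.8209
y_proj = clip(-0.1352) = -0.1352
Step 4: Evaluate f.
f(0.8209, -0.1352) = -8.1089


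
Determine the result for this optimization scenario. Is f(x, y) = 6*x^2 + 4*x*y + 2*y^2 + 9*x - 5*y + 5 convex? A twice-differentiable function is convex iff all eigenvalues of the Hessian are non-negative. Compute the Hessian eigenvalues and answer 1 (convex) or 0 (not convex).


The Hessian of f(x,y) = 6*x^2 + 4*x*y + 2*y^2 + 9*x - 5*y + 5 is:
H = [[12, 4], [4, 4]]
Trace = 12 + 4 = 16
Determinant = 12*4 - (4)^2 = 32
Discriminant = (16)^2 - 4*32 = 128.0
Eigenvalues: lambda_1 = 2.3431, lambda_2 = 13.6569
The function is convex.

1


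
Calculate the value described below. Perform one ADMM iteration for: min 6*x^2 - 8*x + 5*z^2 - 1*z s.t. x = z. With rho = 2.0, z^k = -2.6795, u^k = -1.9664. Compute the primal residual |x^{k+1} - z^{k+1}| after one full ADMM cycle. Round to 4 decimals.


ADMM iteration with rho = 2.0, z^k = -2.6795, u^k = -1.9664
Step 1: x-update.
Minimize 6*x^2 - 8*x + (2.0/2)*(x + 2.6795 - 1.9664)^2
FOC: (2*6 + 2.0)*x = 8 + 2.0*(-2.6795 + 1.9664)
x^{k+1} = 0.4696
Step 2: z-update.
Minimize 5*z^2 - 1*z + (2.0/2)*(0.4696 - z - 1.9664)^2
FOC: (2*5 + 2.0)*z = 1 + 2.0*(0.4696 - 1.9664)
z^{k+1} = -0.1661
Step 3: u-update.
u^{k+1} = -1.9664 + 0.4696 + 0.1661 = -1.3307
Step 4: Primal residual = |0.4696 + 0.1661| = 0.6357


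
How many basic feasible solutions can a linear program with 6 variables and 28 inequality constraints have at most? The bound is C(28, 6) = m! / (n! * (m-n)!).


Each vertex corresponds to some choice of n active constraints out of m, so the number of vertices is at most C(m, n) = m! / (n!(m-n)!).
m = 28, n = 6
Numerator: 28 * 27 * 26 * 25 * 24 * 23
Denominator: 6! = 720
C(28, 6) = 376740


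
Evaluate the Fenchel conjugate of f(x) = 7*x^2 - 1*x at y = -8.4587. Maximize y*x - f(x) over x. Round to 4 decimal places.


f*(y) = sup_x {y*x - a*x^2 - b*x} = sup_x {(y-b)*x - a*x^2}
FOC: (y - b) - 2a*x = 0 => x* = (y - b)/(2a)
x* = (-8.4587 + 1)/(2*7) = -0.5328
f*(-8.4587) = (y-b)^2/(4a) = (-8.4587 + 1)^2/(4*7)
= 55.6322/28 = 1.9869


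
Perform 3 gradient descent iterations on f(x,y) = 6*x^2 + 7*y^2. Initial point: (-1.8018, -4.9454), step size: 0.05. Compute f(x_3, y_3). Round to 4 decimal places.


Gradient descent on f(x,y) = 6*x^2 + 7*y^2.
Starting point: (-1.8018, -4.9454), alpha = 0.05
Step 1: grad_x = 2*6*-1.8018 = -21.6216, grad_y = 2*7*-4.9454 = -69.2356
  x_1 = -1.8018 - 0.05*-21.6216 = -0.7207
  y_1 = -4.9454 - 0.05*-69.2356 = -1.4836
Step 2: grad_x = 2*6*-0.7207 = -8.6486, grad_y = 2*7*-1.4836 = -20.7707
  x_2 = -0.7207 - 0.05*-8.6486 = -0.2883
  y_2 = -1.4836 - 0.05*-20.7707 = -0.4451
Step 3: grad_x = 2*6*-0.2883 = -3.4595, grad_y = 2*7*-0.4451 = -6.2312
  x_3 = -0.2883 - 0.05*-3.4595 = -0.1153
  y_3 = -0.4451 - 0.05*-6.2312 = -0.1335
f(-0.1153, -0.1335) = 6*(-0.1153)^2 + 7*(-0.1335)^2 = 0.2046


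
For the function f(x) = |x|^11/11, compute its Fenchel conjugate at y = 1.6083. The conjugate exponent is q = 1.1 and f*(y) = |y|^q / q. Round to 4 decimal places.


The conjugate exponent q satisfies 1/p + 1/q = 1.
p = 11, so q = 11/(11 - 1) = 1.1
|y|^q = 1.6083^1.1 = 1.6866
f*(1.6083) = 1.6866 / 1.1 = 1.5332


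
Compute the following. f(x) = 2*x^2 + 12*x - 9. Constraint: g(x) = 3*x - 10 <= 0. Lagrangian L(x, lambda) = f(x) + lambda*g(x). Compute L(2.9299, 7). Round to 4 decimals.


Step 1: Evaluate f(x).
f(2.9299) = 2*2.9299^2 + 12*2.9299 - 9 = 43.3274
Step 2: Evaluate g(x).
g(2.9299) = 3*2.9299 - 10 = -1.2103
Step 3: Compute Lagrangian.
L = 43.3274 + 7*-1.2103 = 34.8553


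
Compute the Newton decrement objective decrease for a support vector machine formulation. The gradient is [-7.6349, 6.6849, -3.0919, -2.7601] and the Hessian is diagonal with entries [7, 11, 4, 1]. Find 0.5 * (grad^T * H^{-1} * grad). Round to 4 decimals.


Step 1: H is diagonal, so H^(-1) * g = [-1.0907, 0.6077, -0.773, -2.7601].
Step 2: g^T H^(-1) g = sum_i g_i^2 / H_ii
  = (-7.6349)^2/7 + (6.6849)^2/11 + (-3.0919)^2/4 + (-2.7601)^2/1
  = 8.3274 + 4.0625 + 2.39 + 7.6182 = 22.398
Step 3: Objective decrease = 0.5 * g^T H^(-1) g = 11.199


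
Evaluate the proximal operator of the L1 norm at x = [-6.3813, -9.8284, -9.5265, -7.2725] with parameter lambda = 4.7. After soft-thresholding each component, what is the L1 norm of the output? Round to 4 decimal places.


Soft-thresholding with lambda = 4.7:
prox(-6.3813) = sign(-6.3813)*max(|-6.3813| - 4.7, 0) = -1.6813
prox(-9.8284) = sign(-9.8284)*max(|-9.8284| - 4.7, 0) = -5.1284
prox(-9.5265) = sign(-9.5265)*max(|-9.5265| - 4.7, 0) = -4.8265
prox(-7.2725) = sign(-7.2725)*max(|-7.2725| - 4.7, 0) = -2.5725
prox(x) = [-1.6813, -5.1284, -4.8265, -2.5725]
||prox(x)||_1 = 1.6813 + 5.1284 + 4.8265 + 2.5725 = 14.2087


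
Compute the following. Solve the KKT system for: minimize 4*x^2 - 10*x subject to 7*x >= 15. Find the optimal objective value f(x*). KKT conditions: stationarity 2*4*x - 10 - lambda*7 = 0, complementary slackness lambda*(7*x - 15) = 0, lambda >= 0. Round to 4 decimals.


Step 1: Try lambda = 0 (constraint inactive).
x_unc = 10/(2*4) = 1.25
Check: 7*1.25 = 8.75 < 15 -- violated!
Step 2: Constraint must be active: 7*x = 15
x* = 15/7 = 2.1429 (rounded; the exact value 15/7 is used below)
lambda = (2*4*(15/7) - 10)/7 = 1.0204
Step 3: Compute optimal value.
f(x*) = 4*(15/7)^2 - 10*(15/7) = -3.0612


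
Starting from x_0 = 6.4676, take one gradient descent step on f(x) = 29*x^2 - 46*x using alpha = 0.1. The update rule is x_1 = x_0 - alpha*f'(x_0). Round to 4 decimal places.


We compute the gradient at x_0 and apply the update.
f'(x) = 58*x - 46
f'(6.4676) = 58*6.4676 - 46 = 329.1208
x_1 = 6.4676 - 0.1*329.1208 = -26.4445


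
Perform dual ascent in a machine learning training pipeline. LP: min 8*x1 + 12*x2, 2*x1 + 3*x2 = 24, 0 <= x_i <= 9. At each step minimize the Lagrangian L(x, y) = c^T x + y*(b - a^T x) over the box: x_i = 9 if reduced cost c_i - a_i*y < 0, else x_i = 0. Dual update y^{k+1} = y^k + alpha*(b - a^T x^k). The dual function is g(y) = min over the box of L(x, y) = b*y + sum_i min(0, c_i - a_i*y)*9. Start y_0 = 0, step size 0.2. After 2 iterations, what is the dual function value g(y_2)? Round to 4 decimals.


Dual ascent for LP: min 8*x1 + 12*x2, 2*x1 + 3*x2 = 24, 0 <= x_i <= 9
Step 1: y^k = 0.0, reduced costs: (8.0, 12.0)
  x^k = (0.0, 0.0), subgradient = b - a^T x = 24.0
  y^{k+1} = 0.0 + 0.2*24.0 = 4.8
Step 2: y^k = 4.8, reduced costs: (-1.6, -2.4)
  x^k = (9.0, 9.0), subgradient = b - a^T x = -21.0
  y^{k+1} = 4.8 + 0.2*-21.0 = 0.6
Dual objective at y_2 = 0.6: reduced costs (6.8, 10.2), box minimizer x = (0.0, 0.0)
g(y_2) = b*y + (c1 - a1*y)*x1 + (c2 - a2*y)*x2 = 24*0.6 + 6.8*0.0 + 10.2*0.0 = 14.4 + 0.0 + 0.0 = 14.4


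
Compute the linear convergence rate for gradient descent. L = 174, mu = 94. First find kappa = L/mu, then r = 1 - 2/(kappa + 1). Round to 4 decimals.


Step 1: Compute the condition number.
kappa = L/mu = 174/94 = 1.8511
Step 2: Compute the convergence rate.
r = 1 - 2/(kappa + 1) = 1 - 2*mu/(L + mu) = (L - mu)/(L + mu) = 80/268 = 0.2985


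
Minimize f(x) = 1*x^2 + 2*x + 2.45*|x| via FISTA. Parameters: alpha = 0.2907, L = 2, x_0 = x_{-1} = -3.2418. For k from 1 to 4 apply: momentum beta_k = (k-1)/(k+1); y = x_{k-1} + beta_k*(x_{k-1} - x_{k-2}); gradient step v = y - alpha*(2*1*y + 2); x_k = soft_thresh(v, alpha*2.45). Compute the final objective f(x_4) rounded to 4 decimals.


FISTA on f(x) = 1*x^2 + 2*x + 2.45*|x|
L = 2, alpha = 0.2907
Iteration 1: beta = 0.0, y = -3.2418 + 0.0*(-3.2418 + 3.2418) = -3.2418
  grad(y) = -4.4836, v = y - alpha*grad = -1.9384
  prox(v) = soft_thresh(-1.9384, 0.7122) = -1.2262
Iteration 2: beta = 0.3333, y = -1.2262 + 0.3333*(-1.2262 + 3.2418) = -0.5543
  grad(y) = 0.8913, v = y - alpha*grad = -0.8134
  prox(v) = soft_thresh(-0.8134, 0.7122) = -0.1012
Iteration 3: beta = 0.5, y = -0.1012 + 0.5*(-0.1012 + 1.2262) = 0.4613
  grad(y) = 2.9225, v = y - alpha*grad = -0.3883
  prox(v) = soft_thresh(-0.3883, 0.7122) = 0.0
Iteration 4: beta = 0.6, y = 0.0 + 0.6*(0.0 + 0.1012) = 0.0607
  grad(y) = 2.1215, v = y - alpha*grad = -0.556
  prox(v) = soft_thresh(-0.556, 0.7122) = 0.0
f(x_4) = 1*0.0^2 + 2*0.0 + 2.45*|0.0| = 0.0


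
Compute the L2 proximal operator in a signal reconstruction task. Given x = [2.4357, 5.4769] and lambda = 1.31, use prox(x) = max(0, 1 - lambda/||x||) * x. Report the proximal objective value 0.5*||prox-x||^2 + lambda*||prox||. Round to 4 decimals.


Step 1: Compute ||x||.
||x|| = 5.9941
Step 2: Compute scaling factor.
scale = max(0, 1 - 1.31/5.9941) = 0.7815
Step 3: prox(x) = [1.9034, 4.2799]
||prox(x)|| = 4.6841
Step 4: Proximal objective.
0.5*||prox-x||^2 = 0.8581
lambda*||prox|| = 6.1362
Total = 6.9942


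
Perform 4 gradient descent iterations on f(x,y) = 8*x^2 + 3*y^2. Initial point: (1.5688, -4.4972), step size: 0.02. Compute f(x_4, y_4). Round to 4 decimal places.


Gradient descent on f(x,y) = 8*x^2 + 3*y^2.
Starting point: (1.5688, -4.4972), alpha = 0.02
Step 1: grad_x = 2*8*1.5688 = 25.1008, grad_y = 2*3*-4.4972 = -26.9832
  x_1 = 1.5688 - 0.02*25.1008 = 1.0668
  y_1 = -4.4972 - 0.02*-26.9832 = -3.9575
Step 2: grad_x = 2*8*1.0668 = 17.0685, grad_y = 2*3*-3.9575 = -23.7452
  x_2 = 1.0668 - 0.02*17.0685 = 0.7254
  y_2 = -3.9575 - 0.02*-23.7452 = -3.4826
Step 3: grad_x = 2*8*0.7254 = 11.6066, grad_y = 2*3*-3.4826 = -20.8958
  x_3 = 0.7254 - 0.02*11.6066 = 0.4933
  y_3 = -3.4826 - 0.02*-20.8958 = -3.0647
Step 4: grad_x = 2*8*0.4933 = 7.8925, grad_y = 2*3*-3.0647 = -18.3883
  x_4 = 0.4933 - 0.02*7.8925 = 0.3354
  y_4 = -3.0647 - 0.02*-18.3883 = -2.6969
f(0.3354, -2.6969) = 8*0.3354^2 + 3*(-2.6969)^2 = 22.7207


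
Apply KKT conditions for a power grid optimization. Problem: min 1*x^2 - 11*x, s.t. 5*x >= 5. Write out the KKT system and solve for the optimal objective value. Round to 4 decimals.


Step 1: Try lambda = 0 (constraint inactive).
Stationarity: 2*1*x - 11 = 0
x* = 11/(2*1) = 5.5
Check constraint: 5*5.5 = 27.5 >= 5 -- satisfied.
Step 2: Compute optimal value.
f(x*) = 1*5.5^2 - 11*5.5 = -30.25


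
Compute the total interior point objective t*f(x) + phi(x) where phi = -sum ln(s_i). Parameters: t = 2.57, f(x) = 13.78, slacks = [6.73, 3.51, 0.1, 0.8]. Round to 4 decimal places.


Step 1: Compute log-barrier.
ln values: [1.9066, 1.2556, -2.3026, -0.2231]
phi = -(1.9066 + 1.2556 - 2.3026 - 0.2231) = -0.6365
Step 2: Compute augmented objective.
t*f(x) = 2.57*13.78 = 35.4146
Total = 35.4146 - 0.6365 = 34.7781


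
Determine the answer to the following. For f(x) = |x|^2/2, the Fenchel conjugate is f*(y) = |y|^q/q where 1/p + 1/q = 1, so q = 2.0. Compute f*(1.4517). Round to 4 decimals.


The conjugate exponent q satisfies 1/p + 1/q = 1.
p = 2, so q = 2/(2 - 1) = 2.0
|y|^q = 1.4517^2.0 = 2.1074
f*(1.4517) = 2.1074 / 2.0 = 1.0537


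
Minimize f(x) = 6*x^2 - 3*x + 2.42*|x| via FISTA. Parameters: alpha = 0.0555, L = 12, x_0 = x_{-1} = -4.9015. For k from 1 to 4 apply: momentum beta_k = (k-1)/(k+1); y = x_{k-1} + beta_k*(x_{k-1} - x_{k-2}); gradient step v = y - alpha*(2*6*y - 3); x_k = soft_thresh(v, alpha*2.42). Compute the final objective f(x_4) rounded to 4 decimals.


FISTA on f(x) = 6*x^2 - 3*x + 2.42*|x|
L = 12, alpha = 0.0555
Iteration 1: beta = 0.0, y = -4.9015 + 0.0*(-4.9015 + 4.9015) = -4.9015
  grad(y) = -61.818, v = y - alpha*grad = -1.4706
  prox(v) = soft_thresh(-1.4706, 0.1343) = -1.3363
Iteration 2: beta = 0.3333, y = -1.3363 + 0.3333*(-1.3363 + 4.9015) = -0.1479
  grad(y) = -4.7747, v = y - alpha*grad = 0.1171
  prox(v) = soft_thresh(0.1171, 0.1343) = 0.0
Iteration 3: beta = 0.5, y = 0.0 + 0.5*(0.0 + 1.3363) = 0.6681
  grad(y) = 5.0177, v = y - alpha*grad = 0.3897
  prox(v) = soft_thresh(0.3897, 0.1343) = 0.2554
Iteration 4: beta = 0.6, y = 0.2554 + 0.6*(0.2554 - 0.0) = 0.4086
  grad(y) = 1.9027, v = y - alpha*grad = 0.303
  prox(v) = soft_thresh(0.303, 0.1343) = 0.1686
f(x_4) = 6*0.1686^2 - 3*0.1686 + 2.42*|0.1686| = 0.0728


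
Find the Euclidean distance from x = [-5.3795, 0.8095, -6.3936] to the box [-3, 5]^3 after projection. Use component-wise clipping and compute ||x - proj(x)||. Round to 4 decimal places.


Project each component onto [-3, 5].
clip(-5.3795) = -3.0, clip(0.8095) = 0.8095, clip(-6.3936) = -3.0
Projection = [-3.0, 0.8095, -3.0]
Squared diffs: [5.662, 0.0, 11.5165]
Distance = sqrt(17.1785) = 4.1447


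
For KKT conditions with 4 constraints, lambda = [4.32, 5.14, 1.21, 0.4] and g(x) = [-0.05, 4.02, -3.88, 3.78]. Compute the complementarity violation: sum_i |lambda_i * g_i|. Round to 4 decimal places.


KKT complementary slackness check:
lambda_1 * g_1 = 4.32 * -0.05 = -0.216
lambda_2 * g_2 = 5.14 * 4.02 = 20.6628
lambda_3 * g_3 = 1.21 * -3.88 = -4.6948
lambda_4 * g_4 = 0.4 * 3.78 = 1.512
Total violation = 0.216 + 20.6628 + 4.6948 + 1.512 = 27.0856


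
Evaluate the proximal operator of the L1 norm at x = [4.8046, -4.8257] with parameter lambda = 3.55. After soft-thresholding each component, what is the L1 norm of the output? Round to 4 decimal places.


Soft-thresholding with lambda = 3.55:
prox(4.8046) = sign(4.8046)*max(|4.8046| - 3.55, 0) = 1.2546
prox(-4.8257) = sign(-4.8257)*max(|-4.8257| - 3.55, 0) = -1.2757
prox(x) = [1.2546, -1.2757]
||prox(x)||_1 = 1.2546 + 1.2757 = 2.5303


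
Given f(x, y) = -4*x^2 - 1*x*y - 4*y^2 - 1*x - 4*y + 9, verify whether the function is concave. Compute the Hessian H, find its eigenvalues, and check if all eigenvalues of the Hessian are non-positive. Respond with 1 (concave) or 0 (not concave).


The Hessian of f(x,y) = -4*x^2 - 1*x*y - 4*y^2 - 1*x - 4*y + 9 is:
H = [[-8, -1], [-1, -8]]
Trace = -8 - 8 = -16
Determinant = -8*-8 - (-1)^2 = 63
Discriminant = (-16)^2 - 4*63 = 4.0
Eigenvalues: lambda_1 = -9.0, lambda_2 = -7.0
The function is concave.

1


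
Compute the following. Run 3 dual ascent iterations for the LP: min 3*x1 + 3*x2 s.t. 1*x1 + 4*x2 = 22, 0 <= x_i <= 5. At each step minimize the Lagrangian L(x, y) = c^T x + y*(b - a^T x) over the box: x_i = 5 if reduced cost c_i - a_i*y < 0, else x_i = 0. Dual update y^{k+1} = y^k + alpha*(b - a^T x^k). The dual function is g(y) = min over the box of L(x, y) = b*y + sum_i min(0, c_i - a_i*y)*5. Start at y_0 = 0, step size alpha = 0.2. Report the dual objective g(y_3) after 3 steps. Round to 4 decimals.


Dual ascent for LP: min 3*x1 + 3*x2, 1*x1 + 4*x2 = 22, 0 <= x_i <= 5
Step 1: y^k = 0.0, reduced costs: (3.0, 3.0)
  x^k = (0.0, 0.0), subgradient = b - a^T x = 22.0
  y^{k+1} = 0.0 + 0.2*22.0 = 4.4
Step 2: y^k = 4.4, reduced costs: (-1.4, -14.6)
  x^k = (5.0, 5.0), subgradient = b - a^T x = -3.0
  y^{k+1} = 4.4 + 0.2*-3.0 = 3.8
Step 3: y^k = 3.8, reduced costs: (-0.8, -12.2)
  x^k = (5.0, 5.0), subgradient = b - a^T x = -3.0
  y^{k+1} = 3.8 + 0.2*-3.0 = 3.2
Dual objective at y_3 = 3.2: reduced costs (-0.2, -9.8), box minimizer x = (5.0, 5.0)
g(y_3) = b*y + (c1 - a1*y)*x1 + (c2 - a2*y)*x2 = 22*3.2 + (-0.2)*5.0 + (-9.8)*5.0 = 70.4 - 1.0 - 49.0 = 20.4


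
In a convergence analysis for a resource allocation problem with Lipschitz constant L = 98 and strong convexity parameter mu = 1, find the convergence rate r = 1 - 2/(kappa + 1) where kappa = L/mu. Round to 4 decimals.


Step 1: Compute the condition number.
kappa = L/mu = 98/1 = 98.0
Step 2: Compute the convergence rate.
r = 1 - 2/(kappa + 1) = 1 - 2*mu/(L + mu) = (L - mu)/(L + mu) = 97/99 = 0.9798


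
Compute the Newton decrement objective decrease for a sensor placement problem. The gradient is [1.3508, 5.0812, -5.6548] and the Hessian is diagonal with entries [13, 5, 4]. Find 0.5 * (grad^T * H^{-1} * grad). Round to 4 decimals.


Step 1: H is diagonal, so H^(-1) * g = [0.1039, 1.0162, -1.4137].
Step 2: g^T H^(-1) g = sum_i g_i^2 / H_ii
  = (1.3508)^2/13 + (5.0812)^2/5 + (-5.6548)^2/4
  = 0.1404 + 5.1637 + 7.9942 = 13.2983
Step 3: Objective decrease = 0.5 * g^T H^(-1) g = 6.6491


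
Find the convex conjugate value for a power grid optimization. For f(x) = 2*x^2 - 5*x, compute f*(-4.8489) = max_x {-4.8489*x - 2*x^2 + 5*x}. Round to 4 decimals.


f*(y) = sup_x {y*x - a*x^2 - b*x} = sup_x {(y-b)*x - a*x^2}
FOC: (y - b) - 2a*x = 0 => x* = (y - b)/(2a)
x* = (-4.8489 + 5)/(2*2) = 0.0378
f*(-4.8489) = (y-b)^2/(4a) = (-4.8489 + 5)^2/(4*2)
= 0.0228/8 = 0.0029


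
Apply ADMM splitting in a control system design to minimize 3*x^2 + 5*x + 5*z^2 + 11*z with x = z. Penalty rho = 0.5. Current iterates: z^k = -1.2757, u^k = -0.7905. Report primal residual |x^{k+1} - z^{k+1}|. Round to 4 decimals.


ADMM iteration with rho = 0.5, z^k = -1.2757, u^k = -0.7905
Step 1: x-update.
Minimize 3*x^2 + 5*x + (0.5/2)*(x + 1.2757 - 0.7905)^2
FOC: (2*3 + 0.5)*x = -5 + 0.5*(-1.2757 + 0.7905)
x^{k+1} = -0.8066
Step 2: z-update.
Minimize 5*z^2 + 11*z + (0.5/2)*(-0.8066 - z - 0.7905)^2
FOC: (2*5 + 0.5)*z = -11 + 0.5*(-0.8066 - 0.7905)
z^{k+1} = -1.1237
Step 3: u-update.
u^{k+1} = -0.7905 - 0.8066 + 1.1237 = -0.4734
Step 4: Primal residual = |-0.8066 + 1.1237| = 0.3171
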